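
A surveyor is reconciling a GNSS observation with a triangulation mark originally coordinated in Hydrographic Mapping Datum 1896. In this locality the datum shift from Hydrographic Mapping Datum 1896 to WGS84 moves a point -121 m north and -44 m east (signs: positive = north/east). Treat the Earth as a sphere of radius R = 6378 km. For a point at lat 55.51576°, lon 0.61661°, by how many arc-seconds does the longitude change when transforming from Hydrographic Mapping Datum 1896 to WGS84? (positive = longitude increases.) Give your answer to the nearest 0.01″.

Δλ = -2.51″

At latitude 55.51576°, cos φ = 0.566180.
One radian of longitude at latitude φ spans R cos φ, so Δλ = ΔE / (R cos φ) = -44.0 / (6378000 × 0.566180) = -1.2185e-05 rad = -2.513″.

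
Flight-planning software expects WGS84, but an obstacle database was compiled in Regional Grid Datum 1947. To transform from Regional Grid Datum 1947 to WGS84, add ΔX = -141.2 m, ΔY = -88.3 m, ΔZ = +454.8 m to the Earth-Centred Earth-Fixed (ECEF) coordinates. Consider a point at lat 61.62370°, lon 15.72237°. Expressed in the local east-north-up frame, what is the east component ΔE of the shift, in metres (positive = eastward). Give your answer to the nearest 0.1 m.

ΔE = -46.7 m

At φ = 61.62370°, λ = 15.72237°: sin φ = 0.879845, cos φ = 0.475260, sin λ = 0.270976, cos λ = 0.962586.
ΔE = −sin λ·ΔX + cos λ·ΔY = −(0.270976)·(-141.2) + (0.962586)·(-88.3) = -46.73 m.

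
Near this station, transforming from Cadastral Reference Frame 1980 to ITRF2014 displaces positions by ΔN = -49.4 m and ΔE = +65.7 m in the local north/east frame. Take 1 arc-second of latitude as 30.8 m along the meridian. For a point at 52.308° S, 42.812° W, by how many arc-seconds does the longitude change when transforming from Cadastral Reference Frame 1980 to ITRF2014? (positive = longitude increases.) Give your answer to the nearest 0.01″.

Δλ = 3.49″

At latitude -52.308°, cos φ = 0.611417.
1″ of longitude at this latitude = 30.80 × cos φ = 18.8316 m, so Δλ = 65.7 / 18.8316 = 3.489″.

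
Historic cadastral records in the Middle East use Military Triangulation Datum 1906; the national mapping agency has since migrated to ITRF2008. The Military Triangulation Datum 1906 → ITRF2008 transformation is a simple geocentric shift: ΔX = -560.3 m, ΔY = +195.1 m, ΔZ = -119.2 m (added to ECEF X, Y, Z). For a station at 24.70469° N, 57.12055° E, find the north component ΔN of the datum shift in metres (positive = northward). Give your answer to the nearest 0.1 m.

The local north axis is (−sin φ cos λ, −sin φ sin λ, cos φ), giving ΔN = 127.126 − 68.479 − 108.290 = -49.64 m.

ΔN = -49.6 m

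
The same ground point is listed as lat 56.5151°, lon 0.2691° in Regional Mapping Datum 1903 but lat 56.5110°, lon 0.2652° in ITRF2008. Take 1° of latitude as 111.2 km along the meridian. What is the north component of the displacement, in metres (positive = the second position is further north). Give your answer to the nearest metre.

ΔN = -456 m

Δφ = 56.5110° − 56.5151° = -0.0041°; Δλ = 0.2652° − 0.2691° = -0.0039°.
ΔN = Δφ × 111200 = -455.9 m; ΔE = Δλ × 111200 × cos(56.5151°) = -0.0039 × 111200 × 0.551717 = -239.3 m.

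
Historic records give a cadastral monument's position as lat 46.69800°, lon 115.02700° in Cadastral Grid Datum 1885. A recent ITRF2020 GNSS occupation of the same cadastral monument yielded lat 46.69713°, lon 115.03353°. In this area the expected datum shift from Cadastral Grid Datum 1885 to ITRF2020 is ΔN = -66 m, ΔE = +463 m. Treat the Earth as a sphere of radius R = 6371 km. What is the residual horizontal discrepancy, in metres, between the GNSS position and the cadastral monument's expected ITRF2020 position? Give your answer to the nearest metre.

47 m

Observed coordinate differences: Δφ = -0.00087°, Δλ = +0.00653°.
Converting to metres (1° lat = 111195 m, cos φ = 0.685844): observed ΔN = -96.7 m, observed ΔE = 498.0 m.
Subtracting the expected shift leaves a residual of -96.7 − (-66) = -30.7 m north and 498.0 − (463) = 35.0 m east.
Residual distance = √((-30.7)² + 35.0²) = 46.6 m.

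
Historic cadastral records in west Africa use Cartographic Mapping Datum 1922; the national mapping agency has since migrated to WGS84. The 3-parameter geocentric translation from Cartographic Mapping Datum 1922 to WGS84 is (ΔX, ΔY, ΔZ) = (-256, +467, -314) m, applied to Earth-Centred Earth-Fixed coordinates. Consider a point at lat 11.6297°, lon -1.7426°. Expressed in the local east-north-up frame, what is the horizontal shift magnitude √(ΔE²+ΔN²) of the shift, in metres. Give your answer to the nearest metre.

The local east axis at (φ, λ) is (−sin λ, cos λ, 0), so ΔE = −sin(-1.7426°)·(-256) + cos(-1.7426°)·467 = 459.00 m.
The local north axis is (−sin φ cos λ, −sin φ sin λ, cos φ), giving ΔN = 51.582 + 2.863 − 307.554 = -253.11 m.
Horizontal magnitude = √(ΔE² + ΔN²) = √(459.00² + (-253.11)²) = 524.16 m.

524 m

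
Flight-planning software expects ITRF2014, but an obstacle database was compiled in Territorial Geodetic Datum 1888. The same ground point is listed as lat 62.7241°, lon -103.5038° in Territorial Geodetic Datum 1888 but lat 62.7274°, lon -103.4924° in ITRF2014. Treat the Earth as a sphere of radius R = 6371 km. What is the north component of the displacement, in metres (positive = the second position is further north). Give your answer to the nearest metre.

Δφ = 62.7274° − 62.7241° = +0.0033°; Δλ = -103.4924° − -103.5038° = +0.0114°.
1° along a meridian = πR/180 = 111195 m.
ΔN = Δφ × 111195 = 366.9 m; ΔE = Δλ × 111195 × cos(62.7241°) = +0.0114 × 111195 × 0.458276 = 580.9 m.

ΔN = 367 m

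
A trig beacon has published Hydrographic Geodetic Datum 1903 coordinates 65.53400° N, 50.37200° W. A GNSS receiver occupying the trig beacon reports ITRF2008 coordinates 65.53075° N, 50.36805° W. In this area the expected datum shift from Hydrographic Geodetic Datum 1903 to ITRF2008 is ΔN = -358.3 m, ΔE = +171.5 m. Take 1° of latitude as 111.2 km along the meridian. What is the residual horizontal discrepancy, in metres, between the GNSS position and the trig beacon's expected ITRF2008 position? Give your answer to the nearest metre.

Observed coordinate differences: Δφ = -0.00325°, Δλ = +0.00395°.
Converting to metres (1° lat = 111200 m, cos φ = 0.414153): observed ΔN = -361.4 m, observed ΔE = 181.9 m.
Subtracting the expected shift leaves a residual of -361.4 − (-358.3) = -3.1 m north and 181.9 − (171.5) = 10.4 m east.
Residual distance = √((-3.1)² + 10.4²) = 10.9 m.

11 m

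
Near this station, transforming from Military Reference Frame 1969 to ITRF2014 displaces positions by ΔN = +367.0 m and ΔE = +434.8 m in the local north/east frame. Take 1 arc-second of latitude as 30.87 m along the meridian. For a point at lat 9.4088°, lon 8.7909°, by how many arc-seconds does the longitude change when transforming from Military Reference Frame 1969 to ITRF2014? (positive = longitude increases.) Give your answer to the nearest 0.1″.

Δλ = 14.3″

At latitude 9.4088°, cos φ = 0.986547.
1″ of longitude at this latitude = 30.87 × cos φ = 30.4547 m, so Δλ = 434.8 / 30.4547 = 14.277″.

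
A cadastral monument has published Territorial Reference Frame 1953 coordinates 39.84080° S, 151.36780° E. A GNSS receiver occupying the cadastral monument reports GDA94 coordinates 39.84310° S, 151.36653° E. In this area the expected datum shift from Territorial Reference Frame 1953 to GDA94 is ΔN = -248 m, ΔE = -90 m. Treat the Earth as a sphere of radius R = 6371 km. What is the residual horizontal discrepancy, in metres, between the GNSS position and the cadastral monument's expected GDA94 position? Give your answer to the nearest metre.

20 m

Observed coordinate differences: Δφ = -0.00230°, Δλ = -0.00127°.
Converting to metres (1° lat = 111195 m, cos φ = 0.767828): observed ΔN = -255.7 m, observed ΔE = -108.4 m.
Subtracting the expected shift leaves a residual of -255.7 − (-248) = -7.7 m north and -108.4 − (-90) = -18.4 m east.
Residual distance = √((-7.7)² + (-18.4)²) = 20.0 m.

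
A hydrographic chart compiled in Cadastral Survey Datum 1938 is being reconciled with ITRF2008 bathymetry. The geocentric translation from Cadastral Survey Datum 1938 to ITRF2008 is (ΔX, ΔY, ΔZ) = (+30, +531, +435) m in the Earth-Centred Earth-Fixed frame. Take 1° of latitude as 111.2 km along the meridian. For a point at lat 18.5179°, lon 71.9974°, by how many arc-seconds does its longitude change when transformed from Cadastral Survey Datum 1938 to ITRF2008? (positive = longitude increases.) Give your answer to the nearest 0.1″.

Δλ = 4.6″

sin φ = 0.317601, cos φ = 0.948224, sin λ = 0.951042, cos λ = 0.309060.
East component: ΔE = −sin λ·ΔX + cos λ·ΔY = −(0.951042)(30) + (0.309060)(531) = 135.58 m.
1° of latitude spans 111200 m; at latitude φ, 1° of longitude spans that × cos φ = 105442.6 m, so Δλ = 135.58 / 105442.6 × 3600 = 4.629″.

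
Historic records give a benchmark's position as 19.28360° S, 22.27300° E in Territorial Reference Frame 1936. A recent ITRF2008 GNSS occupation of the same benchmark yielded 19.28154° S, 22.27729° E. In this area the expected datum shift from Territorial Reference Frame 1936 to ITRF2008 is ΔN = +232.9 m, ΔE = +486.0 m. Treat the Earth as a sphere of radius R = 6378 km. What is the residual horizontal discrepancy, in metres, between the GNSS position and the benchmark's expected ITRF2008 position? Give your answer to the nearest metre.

35 m

Observed coordinate differences: Δφ = +0.00206°, Δλ = +0.00429°.
Converting to metres (1° lat = 111317 m, cos φ = 0.943896): observed ΔN = 229.3 m, observed ΔE = 450.8 m.
Subtracting the expected shift leaves a residual of 229.3 − (232.9) = -3.6 m north and 450.8 − (486.0) = -35.2 m east.
Residual distance = √((-3.6)² + (-35.2)²) = 35.4 m.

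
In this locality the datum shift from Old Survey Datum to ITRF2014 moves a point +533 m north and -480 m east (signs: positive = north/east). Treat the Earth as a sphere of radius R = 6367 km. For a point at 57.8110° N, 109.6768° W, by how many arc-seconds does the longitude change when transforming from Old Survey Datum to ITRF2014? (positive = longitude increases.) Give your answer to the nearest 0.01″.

Δλ = -29.19″

At latitude 57.8110°, cos φ = 0.532714.
One radian of longitude at latitude φ spans R cos φ, so Δλ = ΔE / (R cos φ) = -480.0 / (6367000 × 0.532714) = -1.4152e-04 rad = -29.190″.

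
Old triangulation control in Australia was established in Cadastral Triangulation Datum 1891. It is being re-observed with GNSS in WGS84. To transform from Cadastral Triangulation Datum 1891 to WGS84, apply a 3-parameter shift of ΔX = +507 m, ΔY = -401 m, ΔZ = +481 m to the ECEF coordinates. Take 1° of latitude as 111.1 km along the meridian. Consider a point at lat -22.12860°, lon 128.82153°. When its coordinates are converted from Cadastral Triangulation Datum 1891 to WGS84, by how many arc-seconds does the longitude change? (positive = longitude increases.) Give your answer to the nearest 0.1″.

sin φ = -0.376687, cos φ = 0.926341, sin λ = 0.779102, cos λ = -0.626897.
East component: ΔE = −sin λ·ΔX + cos λ·ΔY = −(0.779102)(507) + (-0.626897)(-401) = -143.62 m.
1° of latitude spans 111100 m; at latitude φ, 1° of longitude spans that × cos φ = 102916.5 m, so Δλ = -143.62 / 102916.5 × 3600 = -5.024″.

Δλ = -5.0″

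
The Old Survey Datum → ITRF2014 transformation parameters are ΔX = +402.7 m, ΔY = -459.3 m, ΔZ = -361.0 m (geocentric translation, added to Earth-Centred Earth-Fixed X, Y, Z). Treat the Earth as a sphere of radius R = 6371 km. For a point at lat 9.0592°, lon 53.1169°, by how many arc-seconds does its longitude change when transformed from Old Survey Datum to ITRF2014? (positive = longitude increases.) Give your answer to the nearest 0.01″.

sin φ = 0.157455, cos φ = 0.987526, sin λ = 0.799862, cos λ = 0.600184.
East component: ΔE = −sin λ·ΔX + cos λ·ΔY = −(0.799862)(402.7) + (0.600184)(-459.3) = -597.77 m.
1° of latitude spans πR/180 = 111195 m; at latitude φ, 1° of longitude spans that × cos φ = 109807.9 m, so Δλ = -597.77 / 109807.9 × 3600 = -19.598″.

Δλ = -19.60″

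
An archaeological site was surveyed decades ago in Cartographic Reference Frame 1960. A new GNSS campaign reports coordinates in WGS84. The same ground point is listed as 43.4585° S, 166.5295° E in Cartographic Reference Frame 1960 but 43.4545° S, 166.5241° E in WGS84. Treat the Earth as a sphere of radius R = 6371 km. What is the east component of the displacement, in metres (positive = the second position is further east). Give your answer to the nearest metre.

Δφ = -43.4545° − -43.4585° = +0.0040°; Δλ = 166.5241° − 166.5295° = -0.0054°.
1° along a meridian = πR/180 = 111195 m.
ΔN = Δφ × 111195 = 444.8 m; ΔE = Δλ × 111195 × cos(-43.4585°) = -0.0054 × 111195 × 0.725873 = -435.9 m.

ΔE = -436 m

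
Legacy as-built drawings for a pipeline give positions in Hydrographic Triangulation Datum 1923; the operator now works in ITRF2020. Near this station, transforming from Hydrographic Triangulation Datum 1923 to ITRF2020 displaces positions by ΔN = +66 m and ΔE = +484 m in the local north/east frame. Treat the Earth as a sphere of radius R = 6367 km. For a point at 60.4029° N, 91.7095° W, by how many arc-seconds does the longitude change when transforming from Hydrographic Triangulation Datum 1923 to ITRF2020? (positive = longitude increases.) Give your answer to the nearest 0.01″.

Δλ = 31.75″

At latitude 60.4029°, cos φ = 0.493898.
One radian of longitude at latitude φ spans R cos φ, so Δλ = ΔE / (R cos φ) = 484.0 / (6367000 × 0.493898) = 1.5391e-04 rad = 31.747″.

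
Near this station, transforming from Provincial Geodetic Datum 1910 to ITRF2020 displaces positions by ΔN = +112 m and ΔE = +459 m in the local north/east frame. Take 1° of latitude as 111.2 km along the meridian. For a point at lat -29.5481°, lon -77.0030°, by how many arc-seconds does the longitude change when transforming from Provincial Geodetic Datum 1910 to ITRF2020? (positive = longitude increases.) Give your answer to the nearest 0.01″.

Δλ = 17.08″

At latitude -29.5481°, cos φ = 0.869942.
1° of longitude at this latitude = 111.2 × cos φ = 96.74 km, so Δλ = 459.0 / 96737.6 = 0.0047448° = 17.081″.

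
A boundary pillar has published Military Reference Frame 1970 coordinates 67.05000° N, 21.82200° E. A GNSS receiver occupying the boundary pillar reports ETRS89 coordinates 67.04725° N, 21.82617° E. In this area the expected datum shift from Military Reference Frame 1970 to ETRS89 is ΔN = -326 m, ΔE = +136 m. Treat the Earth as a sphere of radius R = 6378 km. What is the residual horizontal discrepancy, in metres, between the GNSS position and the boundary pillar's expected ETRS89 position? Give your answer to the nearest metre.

Observed coordinate differences: Δφ = -0.00275°, Δλ = +0.00417°.
Converting to metres (1° lat = 111317 m, cos φ = 0.389928): observed ΔN = -306.1 m, observed ΔE = 181.0 m.
Subtracting the expected shift leaves a residual of -306.1 − (-326) = 19.9 m north and 181.0 − (136) = 45.0 m east.
Residual distance = √(19.9² + 45.0²) = 49.2 m.

49 m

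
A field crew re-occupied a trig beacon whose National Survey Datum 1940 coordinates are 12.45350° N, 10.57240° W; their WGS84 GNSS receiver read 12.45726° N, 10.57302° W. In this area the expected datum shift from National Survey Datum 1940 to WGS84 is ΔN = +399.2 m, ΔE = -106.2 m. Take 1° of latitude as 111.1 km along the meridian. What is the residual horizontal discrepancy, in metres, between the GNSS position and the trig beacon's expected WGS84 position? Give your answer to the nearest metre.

Observed coordinate differences: Δφ = +0.00376°, Δλ = -0.00062°.
Converting to metres (1° lat = 111100 m, cos φ = 0.976471): observed ΔN = 417.7 m, observed ΔE = -67.3 m.
Subtracting the expected shift leaves a residual of 417.7 − (399.2) = 18.5 m north and -67.3 − (-106.2) = 38.9 m east.
Residual distance = √(18.5² + 38.9²) = 43.1 m.

43 m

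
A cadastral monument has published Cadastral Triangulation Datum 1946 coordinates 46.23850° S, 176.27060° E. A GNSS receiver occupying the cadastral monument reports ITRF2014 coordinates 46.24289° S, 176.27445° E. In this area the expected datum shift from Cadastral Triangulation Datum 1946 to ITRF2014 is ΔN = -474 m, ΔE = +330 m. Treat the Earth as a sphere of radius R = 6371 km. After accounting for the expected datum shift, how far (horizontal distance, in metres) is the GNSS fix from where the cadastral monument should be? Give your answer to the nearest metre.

Observed coordinate differences: Δφ = -0.00439°, Δλ = +0.00385°.
Converting to metres (1° lat = 111195 m, cos φ = 0.691658): observed ΔN = -488.1 m, observed ΔE = 296.1 m.
Subtracting the expected shift leaves a residual of -488.1 − (-474) = -14.1 m north and 296.1 − (330) = -33.9 m east.
Residual distance = √((-14.1)² + (-33.9)²) = 36.7 m.

37 m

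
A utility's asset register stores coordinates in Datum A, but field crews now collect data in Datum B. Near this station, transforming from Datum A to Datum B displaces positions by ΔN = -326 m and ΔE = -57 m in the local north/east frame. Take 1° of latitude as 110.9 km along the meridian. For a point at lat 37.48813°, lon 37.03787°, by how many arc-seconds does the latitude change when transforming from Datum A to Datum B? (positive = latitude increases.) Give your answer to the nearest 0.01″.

1° of latitude = 110.9 km, so Δφ = -326.0 / 110900 = -0.0029396° = -10.583″.

Δφ = -10.58″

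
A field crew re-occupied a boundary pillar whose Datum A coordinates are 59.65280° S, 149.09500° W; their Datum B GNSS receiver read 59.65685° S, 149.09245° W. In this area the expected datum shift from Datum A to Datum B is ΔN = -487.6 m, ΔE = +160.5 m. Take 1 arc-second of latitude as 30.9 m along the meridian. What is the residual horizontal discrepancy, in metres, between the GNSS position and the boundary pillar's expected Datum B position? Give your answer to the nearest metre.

Observed coordinate differences: Δφ = -0.00405°, Δλ = +0.00255°.
Converting to metres (1° lat = 111240 m, cos φ = 0.505239): observed ΔN = -450.5 m, observed ΔE = 143.3 m.
Subtracting the expected shift leaves a residual of -450.5 − (-487.6) = 37.1 m north and 143.3 − (160.5) = -17.2 m east.
Residual distance = √(37.1² + (-17.2)²) = 40.9 m.

41 m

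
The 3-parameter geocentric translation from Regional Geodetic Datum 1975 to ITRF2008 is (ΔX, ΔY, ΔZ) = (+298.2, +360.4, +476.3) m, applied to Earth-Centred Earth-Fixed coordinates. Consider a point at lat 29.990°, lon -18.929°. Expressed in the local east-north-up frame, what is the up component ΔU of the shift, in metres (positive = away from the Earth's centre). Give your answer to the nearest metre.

At φ = 29.990°, λ = -18.929°: sin φ = 0.499849, cos φ = 0.866113, sin λ = -0.324396, cos λ = 0.945921.
ΔU = cos φ cos λ·ΔX + cos φ sin λ·ΔY + sin φ·ΔZ = (0.866113)(0.945921)(298.2) + (0.866113)(-0.324396)(360.4) + (0.499849)(476.3) = 381.13 m.

ΔU = 381 m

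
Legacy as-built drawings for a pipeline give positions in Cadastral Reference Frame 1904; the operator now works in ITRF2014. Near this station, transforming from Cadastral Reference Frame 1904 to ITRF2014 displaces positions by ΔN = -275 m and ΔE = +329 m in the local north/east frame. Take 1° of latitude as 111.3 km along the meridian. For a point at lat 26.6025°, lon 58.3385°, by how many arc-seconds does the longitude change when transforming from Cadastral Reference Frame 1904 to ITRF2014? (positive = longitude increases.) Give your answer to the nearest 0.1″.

At latitude 26.6025°, cos φ = 0.894135.
1° of longitude at this latitude = 111.3 × cos φ = 99.52 km, so Δλ = 329.0 / 99517.2 = 0.0033060° = 11.901″.

Δλ = 11.9″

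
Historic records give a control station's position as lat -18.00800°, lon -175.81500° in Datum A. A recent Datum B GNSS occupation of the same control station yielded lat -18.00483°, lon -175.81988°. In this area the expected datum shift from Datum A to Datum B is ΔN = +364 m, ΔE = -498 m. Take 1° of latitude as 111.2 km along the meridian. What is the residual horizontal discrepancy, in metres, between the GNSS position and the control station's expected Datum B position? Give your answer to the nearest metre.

21 m

Observed coordinate differences: Δφ = +0.00317°, Δλ = -0.00488°.
Converting to metres (1° lat = 111200 m, cos φ = 0.951013): observed ΔN = 352.5 m, observed ΔE = -516.1 m.
Subtracting the expected shift leaves a residual of 352.5 − (364) = -11.5 m north and -516.1 − (-498) = -18.1 m east.
Residual distance = √((-11.5)² + (-18.1)²) = 21.4 m.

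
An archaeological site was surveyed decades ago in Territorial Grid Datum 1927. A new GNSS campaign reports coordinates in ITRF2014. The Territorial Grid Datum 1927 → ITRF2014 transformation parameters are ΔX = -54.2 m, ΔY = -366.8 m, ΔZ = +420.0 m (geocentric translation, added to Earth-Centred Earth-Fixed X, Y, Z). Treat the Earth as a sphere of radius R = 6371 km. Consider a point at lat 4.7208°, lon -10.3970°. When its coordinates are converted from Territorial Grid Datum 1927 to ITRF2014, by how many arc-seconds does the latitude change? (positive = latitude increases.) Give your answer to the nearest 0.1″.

Δφ = 13.5″

sin φ = 0.082300, cos φ = 0.996608, sin λ = -0.180468, cos λ = 0.983581.
North component: ΔN = −sin φ cos λ·ΔX − sin φ sin λ·ΔY + cos φ·ΔZ = −(0.082300)(0.983581)(-54.2) − (0.082300)(-0.180468)(-366.8) + (0.996608)(420.0) = 417.51 m.
1° of latitude spans πR/180 = 111195 m, so Δφ = 417.51 / 111195 × 3600 = 13.517″.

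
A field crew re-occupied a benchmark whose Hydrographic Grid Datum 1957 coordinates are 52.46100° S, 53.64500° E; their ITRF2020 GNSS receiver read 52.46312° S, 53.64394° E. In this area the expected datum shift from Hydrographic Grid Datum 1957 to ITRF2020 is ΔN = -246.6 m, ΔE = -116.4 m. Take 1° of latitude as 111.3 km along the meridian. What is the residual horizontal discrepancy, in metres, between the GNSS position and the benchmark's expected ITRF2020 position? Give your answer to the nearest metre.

Observed coordinate differences: Δφ = -0.00212°, Δλ = -0.00106°.
Converting to metres (1° lat = 111300 m, cos φ = 0.609301): observed ΔN = -236.0 m, observed ΔE = -71.9 m.
Subtracting the expected shift leaves a residual of -236.0 − (-246.6) = 10.6 m north and -71.9 − (-116.4) = 44.5 m east.
Residual distance = √(10.6² + 44.5²) = 45.8 m.

46 m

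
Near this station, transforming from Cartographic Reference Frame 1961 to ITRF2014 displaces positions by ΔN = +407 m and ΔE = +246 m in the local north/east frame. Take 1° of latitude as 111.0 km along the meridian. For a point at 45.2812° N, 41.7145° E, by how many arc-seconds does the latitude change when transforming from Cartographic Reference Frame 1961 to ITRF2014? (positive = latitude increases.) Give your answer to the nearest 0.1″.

Δφ = 13.2″

1° of latitude = 111.0 km, so Δφ = 407.0 / 111000 = 0.0036667° = 13.200″.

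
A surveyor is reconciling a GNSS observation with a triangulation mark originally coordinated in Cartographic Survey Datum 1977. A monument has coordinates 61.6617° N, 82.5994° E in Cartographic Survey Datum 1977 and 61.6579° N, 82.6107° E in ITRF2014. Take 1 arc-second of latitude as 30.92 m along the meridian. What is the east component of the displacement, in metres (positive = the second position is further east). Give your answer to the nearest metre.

Δφ = 61.6579° − 61.6617° = -0.0038°; Δλ = 82.6107° − 82.5994° = +0.0113°.
1° of latitude = 3600 × 30.92 = 111312 m.
ΔN = Δφ × 111312 = -423.0 m; ΔE = Δλ × 111312 × cos(61.6617°) = +0.0113 × 111312 × 0.474677 = 597.1 m.

ΔE = 597 m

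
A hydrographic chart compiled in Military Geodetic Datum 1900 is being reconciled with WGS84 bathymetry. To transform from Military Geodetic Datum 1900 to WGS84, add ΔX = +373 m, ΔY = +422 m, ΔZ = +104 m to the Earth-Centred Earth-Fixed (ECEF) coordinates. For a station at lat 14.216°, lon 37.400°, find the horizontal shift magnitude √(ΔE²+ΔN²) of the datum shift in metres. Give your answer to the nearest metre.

114 m

The local east axis at (φ, λ) is (−sin λ, cos λ, 0), so ΔE = −sin(37.400°)·373 + cos(37.400°)·422 = 108.69 m.
The local north axis is (−sin φ cos λ, −sin φ sin λ, cos φ), giving ΔN = -72.769 − 62.945 + 100.815 = -34.90 m.
Horizontal magnitude = √(ΔE² + ΔN²) = √(108.69² + (-34.90)²) = 114.16 m.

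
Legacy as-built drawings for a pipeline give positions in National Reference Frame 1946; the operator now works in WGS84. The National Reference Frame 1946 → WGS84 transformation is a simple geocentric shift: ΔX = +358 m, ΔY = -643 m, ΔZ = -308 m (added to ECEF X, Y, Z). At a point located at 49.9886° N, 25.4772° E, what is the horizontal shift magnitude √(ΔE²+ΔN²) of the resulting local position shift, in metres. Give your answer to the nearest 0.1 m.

The local east axis at (φ, λ) is (−sin λ, cos λ, 0), so ΔE = −sin(25.4772°)·358 + cos(25.4772°)·(-643) = -734.47 m.
The local north axis is (−sin φ cos λ, −sin φ sin λ, cos φ), giving ΔN = -247.534 + 211.843 − 198.026 = -233.72 m.
Horizontal magnitude = √(ΔE² + ΔN²) = √((-734.47)² + (-233.72)²) = 770.76 m.

770.8 m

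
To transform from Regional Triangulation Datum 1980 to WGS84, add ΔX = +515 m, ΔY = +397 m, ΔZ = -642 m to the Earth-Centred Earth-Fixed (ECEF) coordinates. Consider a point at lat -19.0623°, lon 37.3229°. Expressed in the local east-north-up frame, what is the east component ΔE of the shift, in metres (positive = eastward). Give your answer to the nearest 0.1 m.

ΔE = 3.5 m

At φ = -19.0623°, λ = 37.3229°: sin φ = -0.326596, cos φ = 0.945164, sin λ = 0.606306, cos λ = 0.795231.
ΔE = −sin λ·ΔX + cos λ·ΔY = −(0.606306)·(515) + (0.795231)·(397) = 3.46 m.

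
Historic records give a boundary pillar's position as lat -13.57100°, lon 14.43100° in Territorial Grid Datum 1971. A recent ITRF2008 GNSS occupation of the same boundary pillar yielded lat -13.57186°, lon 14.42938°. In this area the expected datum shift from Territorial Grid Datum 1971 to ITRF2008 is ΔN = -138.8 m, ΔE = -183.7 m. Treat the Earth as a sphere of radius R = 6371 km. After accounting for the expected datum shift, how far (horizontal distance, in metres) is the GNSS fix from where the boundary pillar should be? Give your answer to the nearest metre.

Observed coordinate differences: Δφ = -0.00086°, Δλ = -0.00162°.
Converting to metres (1° lat = 111195 m, cos φ = 0.972080): observed ΔN = -95.6 m, observed ΔE = -175.1 m.
Subtracting the expected shift leaves a residual of -95.6 − (-138.8) = 43.2 m north and -175.1 − (-183.7) = 8.6 m east.
Residual distance = √(43.2² + 8.6²) = 44.0 m.

44 m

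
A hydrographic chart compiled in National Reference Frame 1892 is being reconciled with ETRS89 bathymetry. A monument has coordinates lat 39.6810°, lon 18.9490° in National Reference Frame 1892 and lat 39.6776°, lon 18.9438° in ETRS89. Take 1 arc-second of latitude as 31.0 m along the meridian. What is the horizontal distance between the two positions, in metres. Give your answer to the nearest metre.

Δφ = 39.6776° − 39.6810° = -0.0034°; Δλ = 18.9438° − 18.9490° = -0.0052°.
1° of latitude = 3600 × 31.00 = 111600 m.
ΔN = Δφ × 111600 = -379.4 m; ΔE = Δλ × 111600 × cos(39.6810°) = -0.0052 × 111600 × 0.769611 = -446.6 m.
Distance = √(ΔE² + ΔN²) = √((-446.6)² + (-379.4)²) = 586.0 m.

586 m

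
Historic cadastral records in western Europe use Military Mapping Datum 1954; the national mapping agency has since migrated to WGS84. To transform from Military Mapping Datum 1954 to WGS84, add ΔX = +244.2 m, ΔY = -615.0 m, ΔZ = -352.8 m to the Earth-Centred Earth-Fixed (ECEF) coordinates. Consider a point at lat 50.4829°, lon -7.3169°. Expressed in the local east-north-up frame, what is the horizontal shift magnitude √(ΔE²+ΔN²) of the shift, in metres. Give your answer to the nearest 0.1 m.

746.8 m

The local east axis at (φ, λ) is (−sin λ, cos λ, 0), so ΔE = −sin(-7.3169°)·244.2 + cos(-7.3169°)·(-615.0) = -578.89 m.
The local north axis is (−sin φ cos λ, −sin φ sin λ, cos φ), giving ΔN = -186.850 − 60.422 − 224.490 = -471.76 m.
Horizontal magnitude = √(ΔE² + ΔN²) = √((-578.89)² + (-471.76)²) = 746.78 m.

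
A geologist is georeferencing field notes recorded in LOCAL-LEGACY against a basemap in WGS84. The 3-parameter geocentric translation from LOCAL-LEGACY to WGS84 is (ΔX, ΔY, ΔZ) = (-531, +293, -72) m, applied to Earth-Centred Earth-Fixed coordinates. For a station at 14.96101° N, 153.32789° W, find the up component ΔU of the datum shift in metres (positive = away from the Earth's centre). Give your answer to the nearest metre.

The local up (radial) axis is (cos φ cos λ, cos φ sin λ, sin φ), giving ΔU = 458.412 − 127.065 − 18.588 = 312.76 m.

ΔU = 313 m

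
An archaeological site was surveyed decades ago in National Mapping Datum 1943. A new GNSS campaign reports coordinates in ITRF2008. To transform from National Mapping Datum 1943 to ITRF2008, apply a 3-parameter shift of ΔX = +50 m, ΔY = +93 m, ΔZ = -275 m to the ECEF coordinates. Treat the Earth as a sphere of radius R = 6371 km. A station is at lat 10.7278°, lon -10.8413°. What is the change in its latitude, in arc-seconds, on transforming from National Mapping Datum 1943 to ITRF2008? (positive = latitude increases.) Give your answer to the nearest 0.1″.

Δφ = -8.9″

sin φ = 0.186143, cos φ = 0.982523, sin λ = -0.188089, cos λ = 0.982152.
North component: ΔN = −sin φ cos λ·ΔX − sin φ sin λ·ΔY + cos φ·ΔZ = −(0.186143)(0.982152)(50) − (0.186143)(-0.188089)(93) + (0.982523)(-275) = -276.08 m.
1° of latitude spans πR/180 = 111195 m, so Δφ = -276.08 / 111195 × 3600 = -8.938″.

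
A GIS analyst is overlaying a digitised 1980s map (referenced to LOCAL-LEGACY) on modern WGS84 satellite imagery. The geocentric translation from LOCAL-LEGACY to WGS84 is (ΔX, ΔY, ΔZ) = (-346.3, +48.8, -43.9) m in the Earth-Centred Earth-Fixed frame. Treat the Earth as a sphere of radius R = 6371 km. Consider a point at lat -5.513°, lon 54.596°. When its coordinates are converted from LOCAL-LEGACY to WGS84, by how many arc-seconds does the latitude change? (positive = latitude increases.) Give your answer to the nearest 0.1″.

sin φ = -0.096072, cos φ = 0.995374, sin λ = 0.815087, cos λ = 0.579338.
North component: ΔN = −sin φ cos λ·ΔX − sin φ sin λ·ΔY + cos φ·ΔZ = −(-0.096072)(0.579338)(-346.3) − (-0.096072)(0.815087)(48.8) + (0.995374)(-43.9) = -59.15 m.
1° of latitude spans πR/180 = 111195 m, so Δφ = -59.15 / 111195 × 3600 = -1.915″.

Δφ = -1.9″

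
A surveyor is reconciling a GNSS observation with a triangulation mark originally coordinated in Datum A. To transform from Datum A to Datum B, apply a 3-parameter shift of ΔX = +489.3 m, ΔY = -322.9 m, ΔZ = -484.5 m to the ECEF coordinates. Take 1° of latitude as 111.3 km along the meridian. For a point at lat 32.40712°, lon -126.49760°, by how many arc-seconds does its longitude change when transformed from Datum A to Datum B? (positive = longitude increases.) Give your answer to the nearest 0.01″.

sin φ = 0.535932, cos φ = 0.844261, sin λ = -0.803882, cos λ = -0.594789.
East component: ΔE = −sin λ·ΔX + cos λ·ΔY = −(-0.803882)(489.3) + (-0.594789)(-322.9) = 585.40 m.
1° of latitude spans 111300 m; at latitude φ, 1° of longitude spans that × cos φ = 93966.3 m, so Δλ = 585.40 / 93966.3 × 3600 = 22.427″.

Δλ = 22.43″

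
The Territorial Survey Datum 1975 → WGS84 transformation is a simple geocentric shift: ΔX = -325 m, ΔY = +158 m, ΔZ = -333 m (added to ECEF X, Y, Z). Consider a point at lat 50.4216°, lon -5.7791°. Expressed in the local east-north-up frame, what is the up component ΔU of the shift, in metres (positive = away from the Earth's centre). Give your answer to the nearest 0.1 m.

ΔU = -472.8 m

At φ = 50.4216°, λ = -5.7791°: sin φ = 0.770753, cos φ = 0.637133, sin λ = -0.100693, cos λ = 0.994918.
ΔU = cos φ cos λ·ΔX + cos φ sin λ·ΔY + sin φ·ΔZ = (0.637133)(0.994918)(-325) + (0.637133)(-0.100693)(158) + (0.770753)(-333) = -472.81 m.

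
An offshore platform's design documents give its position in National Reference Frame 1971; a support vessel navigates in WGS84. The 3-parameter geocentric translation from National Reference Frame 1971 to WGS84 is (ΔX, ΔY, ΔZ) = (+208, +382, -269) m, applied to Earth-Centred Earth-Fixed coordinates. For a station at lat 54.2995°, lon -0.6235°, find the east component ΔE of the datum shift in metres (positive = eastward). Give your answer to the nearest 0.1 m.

At φ = 54.2995°, λ = -0.6235°: sin φ = 0.812078, cos φ = 0.583548, sin λ = -0.010882, cos λ = 0.999941.
ΔE = −sin λ·ΔX + cos λ·ΔY = −(-0.010882)·(208) + (0.999941)·(382) = 384.24 m.

ΔE = 384.2 m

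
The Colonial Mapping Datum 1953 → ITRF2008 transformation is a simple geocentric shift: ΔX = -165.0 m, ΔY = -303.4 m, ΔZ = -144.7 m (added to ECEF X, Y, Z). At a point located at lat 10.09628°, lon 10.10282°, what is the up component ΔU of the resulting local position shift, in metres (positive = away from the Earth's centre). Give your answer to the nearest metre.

At φ = 10.09628°, λ = 10.10282°: sin φ = 0.175303, cos φ = 0.984515, sin λ = 0.175415, cos λ = 0.984495.
ΔU = cos φ cos λ·ΔX + cos φ sin λ·ΔY + sin φ·ΔZ = (0.984515)(0.984495)(-165.0) + (0.984515)(0.175415)(-303.4) + (0.175303)(-144.7) = -237.69 m.

ΔU = -238 m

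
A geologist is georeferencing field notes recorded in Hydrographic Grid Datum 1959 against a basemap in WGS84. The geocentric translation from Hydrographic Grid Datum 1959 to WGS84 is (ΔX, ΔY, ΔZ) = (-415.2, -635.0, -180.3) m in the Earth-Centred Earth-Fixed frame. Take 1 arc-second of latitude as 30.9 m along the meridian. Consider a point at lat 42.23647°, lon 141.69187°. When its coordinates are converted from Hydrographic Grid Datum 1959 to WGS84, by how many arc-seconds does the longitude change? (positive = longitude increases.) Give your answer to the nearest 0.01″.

Δλ = 33.03″

sin φ = 0.672192, cos φ = 0.740377, sin λ = 0.619890, cos λ = -0.784688.
East component: ΔE = −sin λ·ΔX + cos λ·ΔY = −(0.619890)(-415.2) + (-0.784688)(-635.0) = 755.66 m.
1° of latitude spans 3600 × 30.90 = 111240 m; at latitude φ, 1° of longitude spans that × cos φ = 82359.5 m, so Δλ = 755.66 / 82359.5 × 3600 = 33.030″.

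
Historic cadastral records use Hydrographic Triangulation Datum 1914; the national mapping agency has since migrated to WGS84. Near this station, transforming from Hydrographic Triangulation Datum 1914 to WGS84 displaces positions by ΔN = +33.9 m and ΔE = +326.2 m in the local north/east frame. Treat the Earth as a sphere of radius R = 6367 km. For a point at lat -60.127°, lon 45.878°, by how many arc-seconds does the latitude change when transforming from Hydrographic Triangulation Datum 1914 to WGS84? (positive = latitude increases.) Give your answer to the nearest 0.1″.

Δφ = 1.1″

On a sphere of radius R, 1 rad of latitude = R, so Δφ = ΔN / R = 33.9 / 6367000 = 5.3243e-06 rad = 1.098″.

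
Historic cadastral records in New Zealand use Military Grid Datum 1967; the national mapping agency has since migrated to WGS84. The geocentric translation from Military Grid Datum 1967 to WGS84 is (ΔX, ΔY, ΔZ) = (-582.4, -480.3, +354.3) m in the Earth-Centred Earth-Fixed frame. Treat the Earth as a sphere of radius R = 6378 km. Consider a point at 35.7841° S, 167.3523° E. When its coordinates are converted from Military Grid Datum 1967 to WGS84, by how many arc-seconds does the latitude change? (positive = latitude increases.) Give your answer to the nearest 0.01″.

Δφ = 18.05″

sin φ = -0.584733, cos φ = 0.811226, sin λ = 0.218956, cos λ = -0.975735.
North component: ΔN = −sin φ cos λ·ΔX − sin φ sin λ·ΔY + cos φ·ΔZ = −(-0.584733)(-0.975735)(-582.4) − (-0.584733)(0.218956)(-480.3) + (0.811226)(354.3) = 558.21 m.
1° of latitude spans πR/180 = 111317 m, so Δφ = 558.21 / 111317 × 3600 = 18.053″.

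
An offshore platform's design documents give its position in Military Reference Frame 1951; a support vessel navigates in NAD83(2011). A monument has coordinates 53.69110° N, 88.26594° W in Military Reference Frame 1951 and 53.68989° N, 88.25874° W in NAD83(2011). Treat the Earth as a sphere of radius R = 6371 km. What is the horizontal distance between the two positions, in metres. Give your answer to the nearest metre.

Δφ = 53.68989° − 53.69110° = -0.00121°; Δλ = -88.25874° − -88.26594° = +0.00720°.
1° along a meridian = πR/180 = 111195 m.
ΔN = Δφ × 111195 = -134.5 m; ΔE = Δλ × 111195 × cos(53.69110°) = +0.00720 × 111195 × 0.592138 = 474.1 m.
Distance = √(ΔE² + ΔN²) = √(474.1² + (-134.5)²) = 492.8 m.

493 m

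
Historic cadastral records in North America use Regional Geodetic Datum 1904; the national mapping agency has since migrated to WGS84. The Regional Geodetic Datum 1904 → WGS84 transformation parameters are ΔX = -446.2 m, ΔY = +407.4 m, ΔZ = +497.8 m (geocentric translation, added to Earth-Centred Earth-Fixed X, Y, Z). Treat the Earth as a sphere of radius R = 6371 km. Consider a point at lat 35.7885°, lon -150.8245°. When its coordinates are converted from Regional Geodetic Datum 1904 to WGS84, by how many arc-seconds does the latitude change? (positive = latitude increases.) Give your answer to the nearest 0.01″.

sin φ = 0.584795, cos φ = 0.811181, sin λ = -0.487486, cos λ = -0.873131.
North component: ΔN = −sin φ cos λ·ΔX − sin φ sin λ·ΔY + cos φ·ΔZ = −(0.584795)(-0.873131)(-446.2) − (0.584795)(-0.487486)(407.4) + (0.811181)(497.8) = 292.12 m.
1° of latitude spans πR/180 = 111195 m, so Δφ = 292.12 / 111195 × 3600 = 9.457″.

Δφ = 9.46″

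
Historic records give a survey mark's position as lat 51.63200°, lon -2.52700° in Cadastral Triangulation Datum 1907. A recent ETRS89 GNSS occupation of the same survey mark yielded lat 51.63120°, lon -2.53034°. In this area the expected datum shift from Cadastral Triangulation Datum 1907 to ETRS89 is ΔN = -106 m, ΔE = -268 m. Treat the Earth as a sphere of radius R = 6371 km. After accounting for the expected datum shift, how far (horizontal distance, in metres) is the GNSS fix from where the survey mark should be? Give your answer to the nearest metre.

Observed coordinate differences: Δφ = -0.00080°, Δλ = -0.00334°.
Converting to metres (1° lat = 111195 m, cos φ = 0.620710): observed ΔN = -89.0 m, observed ΔE = -230.5 m.
Subtracting the expected shift leaves a residual of -89.0 − (-106) = 17.0 m north and -230.5 − (-268) = 37.5 m east.
Residual distance = √(17.0² + 37.5²) = 41.2 m.

41 m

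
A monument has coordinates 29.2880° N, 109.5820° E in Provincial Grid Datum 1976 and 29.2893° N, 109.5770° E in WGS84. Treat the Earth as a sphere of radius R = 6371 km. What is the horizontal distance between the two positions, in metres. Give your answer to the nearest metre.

Δφ = 29.2893° − 29.2880° = +0.0013°; Δλ = 109.5770° − 109.5820° = -0.0050°.
1° along a meridian = πR/180 = 111195 m.
ΔN = Δφ × 111195 = 144.6 m; ΔE = Δλ × 111195 × cos(29.2880°) = -0.0050 × 111195 × 0.872172 = -484.9 m.
Distance = √(ΔE² + ΔN²) = √((-484.9)² + 144.6²) = 506.0 m.

506 m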